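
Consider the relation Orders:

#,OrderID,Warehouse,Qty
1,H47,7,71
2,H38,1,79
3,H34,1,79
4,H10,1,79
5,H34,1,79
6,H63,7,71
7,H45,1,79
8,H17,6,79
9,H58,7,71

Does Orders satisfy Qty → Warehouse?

Qty=71: rows 1, 6, 9 → Warehouse = 7, 7, 7 ✓
Qty=79: rows 2, 3, 4, 5, 7, 8 → Warehouse takes values {1, 6} — violation
Two rows agree on Qty but differ on Warehouse, so Qty → Warehouse does not hold.

No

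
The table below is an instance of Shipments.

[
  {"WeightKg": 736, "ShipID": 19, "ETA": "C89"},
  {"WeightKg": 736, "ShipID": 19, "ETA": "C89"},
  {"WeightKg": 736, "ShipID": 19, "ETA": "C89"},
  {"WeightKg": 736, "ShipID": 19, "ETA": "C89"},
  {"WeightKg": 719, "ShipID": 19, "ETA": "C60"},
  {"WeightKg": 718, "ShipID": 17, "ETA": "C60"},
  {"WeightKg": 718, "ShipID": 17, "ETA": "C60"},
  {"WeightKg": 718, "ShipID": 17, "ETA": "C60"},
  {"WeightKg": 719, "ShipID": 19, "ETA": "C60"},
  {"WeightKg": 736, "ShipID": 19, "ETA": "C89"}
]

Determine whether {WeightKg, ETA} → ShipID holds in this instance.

Yes

(WeightKg=736, ETA=C89): 5 rows → ShipID = 19, 19, 19, 19, 19 ✓
(WeightKg=719, ETA=C60): 2 rows → ShipID = 19, 19 ✓
(WeightKg=718, ETA=C60): 3 rows → ShipID = 17, 17, 17 ✓
Every {WeightKg, ETA} value is associated with a single ShipID value, so {WeightKg, ETA} → ShipID holds.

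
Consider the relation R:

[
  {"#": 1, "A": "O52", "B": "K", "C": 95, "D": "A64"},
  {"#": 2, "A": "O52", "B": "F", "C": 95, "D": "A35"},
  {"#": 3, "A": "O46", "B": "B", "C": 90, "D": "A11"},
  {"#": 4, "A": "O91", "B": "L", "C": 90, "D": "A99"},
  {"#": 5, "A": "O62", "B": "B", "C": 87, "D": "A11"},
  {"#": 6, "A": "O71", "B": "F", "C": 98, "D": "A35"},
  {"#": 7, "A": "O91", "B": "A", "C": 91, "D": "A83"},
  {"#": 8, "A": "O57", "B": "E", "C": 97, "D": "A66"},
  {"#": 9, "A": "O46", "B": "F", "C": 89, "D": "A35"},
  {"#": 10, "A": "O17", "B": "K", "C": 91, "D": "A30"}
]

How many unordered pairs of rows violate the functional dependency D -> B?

0

D=A35: all 3 rows agree on B — 0 pairs.
D=A11: all 2 rows agree on B — 0 pairs.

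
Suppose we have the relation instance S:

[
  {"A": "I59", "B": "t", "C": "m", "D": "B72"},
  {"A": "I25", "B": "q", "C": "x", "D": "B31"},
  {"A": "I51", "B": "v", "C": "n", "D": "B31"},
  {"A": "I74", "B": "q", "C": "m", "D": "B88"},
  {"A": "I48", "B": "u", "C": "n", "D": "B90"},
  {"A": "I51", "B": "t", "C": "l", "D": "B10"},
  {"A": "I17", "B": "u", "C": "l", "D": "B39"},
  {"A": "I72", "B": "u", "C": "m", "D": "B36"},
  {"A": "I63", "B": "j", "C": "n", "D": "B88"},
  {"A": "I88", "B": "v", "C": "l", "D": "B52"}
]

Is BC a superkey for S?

All 10 rows have distinct BC values, so BC → (all attributes) holds and BC is a superkey.

Yes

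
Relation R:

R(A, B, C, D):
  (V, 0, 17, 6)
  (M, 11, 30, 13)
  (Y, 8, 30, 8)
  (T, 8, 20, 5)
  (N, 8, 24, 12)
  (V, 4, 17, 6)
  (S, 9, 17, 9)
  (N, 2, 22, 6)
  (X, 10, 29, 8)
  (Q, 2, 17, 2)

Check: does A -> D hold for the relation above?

No

A=V: 2 rows → D = 6, 6 ✓
A=M: 1 row → D = 13 ✓
A=Y: 1 row → D = 8 ✓
A=T: 1 row → D = 5 ✓
A=N: 2 rows → D takes values {12, 6} — violation
A=S: 1 row → D = 9 ✓
A=X: 1 row → D = 8 ✓
A=Q: 1 row → D = 2 ✓
Two rows agree on A but differ on D, so A -> D does not hold.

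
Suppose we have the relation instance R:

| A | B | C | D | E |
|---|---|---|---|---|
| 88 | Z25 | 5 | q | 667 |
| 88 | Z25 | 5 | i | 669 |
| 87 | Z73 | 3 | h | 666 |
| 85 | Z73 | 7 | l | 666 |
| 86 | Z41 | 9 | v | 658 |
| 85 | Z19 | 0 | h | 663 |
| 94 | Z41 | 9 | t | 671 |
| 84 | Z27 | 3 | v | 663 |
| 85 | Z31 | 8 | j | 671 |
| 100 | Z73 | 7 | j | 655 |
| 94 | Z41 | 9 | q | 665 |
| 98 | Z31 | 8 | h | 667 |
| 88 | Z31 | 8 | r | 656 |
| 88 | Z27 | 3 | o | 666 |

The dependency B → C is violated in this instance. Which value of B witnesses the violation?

Z73

B=Z25: 2 rows → C = 5, 5 ✓
B=Z73: 3 rows → C takes values {3, 7} — violation
B=Z41: 3 rows → C = 9, 9, 9 ✓
B=Z19: 1 row → C = 0 ✓
B=Z27: 2 rows → C = 3, 3 ✓
B=Z31: 3 rows → C = 8, 8, 8 ✓
The only B value with inconsistent C is B=Z73.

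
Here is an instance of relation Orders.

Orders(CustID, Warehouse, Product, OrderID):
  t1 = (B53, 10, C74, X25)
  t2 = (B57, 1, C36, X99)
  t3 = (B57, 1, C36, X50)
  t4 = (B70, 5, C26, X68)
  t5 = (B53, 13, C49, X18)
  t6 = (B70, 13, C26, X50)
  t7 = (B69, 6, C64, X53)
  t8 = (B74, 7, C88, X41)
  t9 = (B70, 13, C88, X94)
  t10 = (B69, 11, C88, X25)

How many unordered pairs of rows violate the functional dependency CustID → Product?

4

CustID=B53: violating pairs (1,5) — 1 pair.
CustID=B57: all 2 rows agree on Product — 0 pairs.
CustID=B70: violating pairs (4,9), (6,9) — 2 pairs.
CustID=B69: violating pairs (7,10) — 1 pair.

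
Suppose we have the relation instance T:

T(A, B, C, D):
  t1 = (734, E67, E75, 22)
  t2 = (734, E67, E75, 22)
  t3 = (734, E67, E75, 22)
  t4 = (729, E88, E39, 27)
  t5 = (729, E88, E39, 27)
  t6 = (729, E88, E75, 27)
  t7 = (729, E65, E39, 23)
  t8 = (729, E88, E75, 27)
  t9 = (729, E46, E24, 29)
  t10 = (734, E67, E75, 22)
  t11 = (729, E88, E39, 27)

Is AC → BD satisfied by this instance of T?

(A=734, C=E75): rows 1, 2, 3, 10 → {B,D} = (E67, 22), (E67, 22), (E67, 22), (E67, 22) ✓
(A=729, C=E39): rows 4, 5, 7, 11 → {B,D} takes values {(E88, 27), (E65, 23)} — violation
(A=729, C=E75): rows 6, 8 → {B,D} = (E88, 27), (E88, 27) ✓
(A=729, C=E24): row 9 → {B,D} = (E46, 29) ✓
Two rows agree on AC but differ on BD, so AC → BD does not hold.

No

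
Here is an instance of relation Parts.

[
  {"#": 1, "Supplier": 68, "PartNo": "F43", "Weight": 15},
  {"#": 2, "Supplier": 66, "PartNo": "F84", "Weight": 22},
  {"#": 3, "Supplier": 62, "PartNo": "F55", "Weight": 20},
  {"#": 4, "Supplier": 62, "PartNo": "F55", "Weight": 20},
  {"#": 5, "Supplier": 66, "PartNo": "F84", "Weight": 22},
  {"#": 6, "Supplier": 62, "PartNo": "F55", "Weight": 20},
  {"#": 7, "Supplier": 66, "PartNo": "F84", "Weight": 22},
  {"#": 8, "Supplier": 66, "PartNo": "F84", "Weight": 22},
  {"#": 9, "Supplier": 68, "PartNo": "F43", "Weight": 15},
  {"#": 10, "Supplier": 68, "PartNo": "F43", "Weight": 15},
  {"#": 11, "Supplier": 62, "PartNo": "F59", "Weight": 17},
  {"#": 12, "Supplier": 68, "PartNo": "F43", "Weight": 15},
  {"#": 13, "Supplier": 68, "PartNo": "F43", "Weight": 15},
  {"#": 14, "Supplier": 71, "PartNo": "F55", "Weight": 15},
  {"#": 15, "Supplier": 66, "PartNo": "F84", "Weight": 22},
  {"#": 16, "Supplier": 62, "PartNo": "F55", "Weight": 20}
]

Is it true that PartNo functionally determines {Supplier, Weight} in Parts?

PartNo=F43: rows 1, 9, 10, 12, 13 → {Supplier,Weight} = (68, 15), (68, 15), (68, 15), (68, 15), (68, 15) ✓
PartNo=F84: rows 2, 5, 7, 8, 15 → {Supplier,Weight} = (66, 22), (66, 22), (66, 22), (66, 22), (66, 22) ✓
PartNo=F55: rows 3, 4, 6, 14, 16 → {Supplier,Weight} takes values {(62, 20), (71, 15)} — violation
PartNo=F59: row 11 → {Supplier,Weight} = (62, 17) ✓
Two rows agree on PartNo but differ on {Supplier, Weight}, so PartNo -> {Supplier, Weight} does not hold.

No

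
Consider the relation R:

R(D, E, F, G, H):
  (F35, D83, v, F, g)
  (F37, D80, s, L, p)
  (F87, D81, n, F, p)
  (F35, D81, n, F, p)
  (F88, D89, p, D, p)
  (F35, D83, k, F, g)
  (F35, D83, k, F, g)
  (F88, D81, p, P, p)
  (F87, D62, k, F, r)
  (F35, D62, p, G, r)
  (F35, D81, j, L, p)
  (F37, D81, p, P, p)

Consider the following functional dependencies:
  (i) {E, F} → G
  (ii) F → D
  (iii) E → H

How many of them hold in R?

(i) {E, F} → G: every LHS value maps to a single RHS value — holds.
(ii) F → D: F=n: 2 rows → D takes values {F87, F35} — violation; F=p: 4 rows → D takes values {F88, F35, F37} — violation; F=k: 3 rows → D takes values {F35, F87} — violation — fails.
(iii) E → H: every LHS value maps to a single RHS value — holds.
2 of the 3 dependencies hold.

2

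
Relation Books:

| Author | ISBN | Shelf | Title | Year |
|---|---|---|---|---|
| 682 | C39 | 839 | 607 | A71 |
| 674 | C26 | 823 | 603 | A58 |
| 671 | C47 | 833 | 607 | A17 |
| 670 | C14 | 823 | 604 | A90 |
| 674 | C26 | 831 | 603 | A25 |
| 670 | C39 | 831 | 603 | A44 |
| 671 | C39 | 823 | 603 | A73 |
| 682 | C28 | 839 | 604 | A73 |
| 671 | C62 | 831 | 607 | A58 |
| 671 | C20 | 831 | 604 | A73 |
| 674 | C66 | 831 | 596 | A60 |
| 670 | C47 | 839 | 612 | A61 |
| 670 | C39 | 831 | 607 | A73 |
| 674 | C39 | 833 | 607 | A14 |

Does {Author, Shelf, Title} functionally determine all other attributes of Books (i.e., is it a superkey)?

All 14 rows have distinct {Author, Shelf, Title} values, so {Author, Shelf, Title} → (all attributes) holds and {Author, Shelf, Title} is a superkey.

Yes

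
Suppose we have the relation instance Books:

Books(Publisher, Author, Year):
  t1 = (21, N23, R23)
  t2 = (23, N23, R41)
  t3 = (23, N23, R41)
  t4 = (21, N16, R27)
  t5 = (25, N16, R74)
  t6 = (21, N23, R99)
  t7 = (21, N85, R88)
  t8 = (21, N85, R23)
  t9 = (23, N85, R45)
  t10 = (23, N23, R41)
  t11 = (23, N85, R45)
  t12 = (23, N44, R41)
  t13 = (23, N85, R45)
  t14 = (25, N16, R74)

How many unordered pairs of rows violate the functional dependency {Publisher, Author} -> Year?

2

(Publisher=21, Author=N23): violating pairs (1,6) — 1 pair.
(Publisher=23, Author=N23): all 3 rows agree on Year — 0 pairs.
(Publisher=25, Author=N16): all 2 rows agree on Year — 0 pairs.
(Publisher=21, Author=N85): violating pairs (7,8) — 1 pair.
(Publisher=23, Author=N85): all 3 rows agree on Year — 0 pairs.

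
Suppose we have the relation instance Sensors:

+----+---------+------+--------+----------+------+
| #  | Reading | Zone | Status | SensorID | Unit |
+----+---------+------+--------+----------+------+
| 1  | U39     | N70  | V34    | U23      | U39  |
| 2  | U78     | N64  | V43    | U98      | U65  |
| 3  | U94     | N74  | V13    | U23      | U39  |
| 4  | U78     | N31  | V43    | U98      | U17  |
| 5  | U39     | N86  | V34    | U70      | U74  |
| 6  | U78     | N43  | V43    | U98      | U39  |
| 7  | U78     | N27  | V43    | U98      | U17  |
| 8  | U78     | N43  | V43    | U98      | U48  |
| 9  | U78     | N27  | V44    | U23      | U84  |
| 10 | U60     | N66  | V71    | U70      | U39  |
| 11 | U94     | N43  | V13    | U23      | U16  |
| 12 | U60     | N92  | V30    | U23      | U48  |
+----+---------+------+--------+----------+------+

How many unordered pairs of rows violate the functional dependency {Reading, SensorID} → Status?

0

(Reading=U78, SensorID=U98): all 5 rows agree on Status — 0 pairs.
(Reading=U94, SensorID=U23): all 2 rows agree on Status — 0 pairs.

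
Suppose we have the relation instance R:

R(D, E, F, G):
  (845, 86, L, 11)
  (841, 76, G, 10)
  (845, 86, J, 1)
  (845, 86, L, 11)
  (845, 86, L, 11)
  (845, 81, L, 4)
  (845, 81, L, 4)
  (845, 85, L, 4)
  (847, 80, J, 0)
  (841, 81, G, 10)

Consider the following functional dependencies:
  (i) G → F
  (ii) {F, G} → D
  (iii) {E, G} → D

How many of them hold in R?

3

(i) G → F: every LHS value maps to a single RHS value — holds.
(ii) {F, G} → D: every LHS value maps to a single RHS value — holds.
(iii) {E, G} → D: every LHS value maps to a single RHS value — holds.
3 of the 3 dependencies hold.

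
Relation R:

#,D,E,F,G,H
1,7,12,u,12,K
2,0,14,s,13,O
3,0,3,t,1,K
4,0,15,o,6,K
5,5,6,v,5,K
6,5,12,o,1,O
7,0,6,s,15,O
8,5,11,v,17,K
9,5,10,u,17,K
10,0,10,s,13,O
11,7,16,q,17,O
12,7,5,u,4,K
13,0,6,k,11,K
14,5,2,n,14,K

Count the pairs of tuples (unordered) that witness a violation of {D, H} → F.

(D=7, H=K): all 2 rows agree on F — 0 pairs.
(D=0, H=O): all 3 rows agree on F — 0 pairs.
(D=0, H=K): violating pairs (3,4), (3,13), (4,13) — 3 pairs.
(D=5, H=K): violating pairs (5,9), (5,14), (8,9), (8,14), (9,14) — 5 pairs.

8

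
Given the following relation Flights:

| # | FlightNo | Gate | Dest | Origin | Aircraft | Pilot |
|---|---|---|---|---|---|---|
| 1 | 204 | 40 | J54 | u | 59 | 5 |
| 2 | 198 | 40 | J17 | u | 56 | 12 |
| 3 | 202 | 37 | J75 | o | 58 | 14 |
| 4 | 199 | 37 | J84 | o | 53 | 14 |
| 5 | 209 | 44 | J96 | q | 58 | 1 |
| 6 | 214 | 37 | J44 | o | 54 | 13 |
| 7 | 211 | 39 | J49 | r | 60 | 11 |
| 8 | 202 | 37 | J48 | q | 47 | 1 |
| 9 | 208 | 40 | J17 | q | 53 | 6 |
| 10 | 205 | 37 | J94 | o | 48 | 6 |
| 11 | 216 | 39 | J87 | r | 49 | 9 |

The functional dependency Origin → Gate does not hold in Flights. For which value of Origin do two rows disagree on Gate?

Origin=u: rows 1, 2 → Gate = 40, 40 ✓
Origin=o: rows 3, 4, 6, 10 → Gate = 37, 37, 37, 37 ✓
Origin=q: rows 5, 8, 9 → Gate takes values {44, 37, 40} — violation
Origin=r: rows 7, 11 → Gate = 39, 39 ✓
The only Origin value with inconsistent Gate is Origin=q.

q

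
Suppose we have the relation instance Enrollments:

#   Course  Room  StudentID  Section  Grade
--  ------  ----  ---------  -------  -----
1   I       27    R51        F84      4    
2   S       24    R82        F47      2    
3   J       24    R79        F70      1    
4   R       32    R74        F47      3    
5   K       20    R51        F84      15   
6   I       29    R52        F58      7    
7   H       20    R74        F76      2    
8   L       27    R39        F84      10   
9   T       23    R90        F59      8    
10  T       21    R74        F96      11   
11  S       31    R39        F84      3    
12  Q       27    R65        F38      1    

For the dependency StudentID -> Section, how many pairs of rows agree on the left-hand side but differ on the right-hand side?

StudentID=R51: all 2 rows agree on Section — 0 pairs.
StudentID=R74: violating pairs (4,7), (4,10), (7,10) — 3 pairs.
StudentID=R39: all 2 rows agree on Section — 0 pairs.

3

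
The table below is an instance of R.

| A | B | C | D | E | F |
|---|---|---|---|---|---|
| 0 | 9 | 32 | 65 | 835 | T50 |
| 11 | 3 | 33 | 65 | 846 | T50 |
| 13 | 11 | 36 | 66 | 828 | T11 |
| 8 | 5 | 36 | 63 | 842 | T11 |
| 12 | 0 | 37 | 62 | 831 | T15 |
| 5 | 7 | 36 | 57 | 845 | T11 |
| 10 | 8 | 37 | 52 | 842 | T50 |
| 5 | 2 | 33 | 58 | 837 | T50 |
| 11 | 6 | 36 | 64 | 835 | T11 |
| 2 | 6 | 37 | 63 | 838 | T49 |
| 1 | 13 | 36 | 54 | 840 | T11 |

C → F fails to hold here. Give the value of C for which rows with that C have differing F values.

C=32: 1 row → F = T50 ✓
C=33: 2 rows → F = T50, T50 ✓
C=36: 5 rows → F = T11, T11, T11, T11, T11 ✓
C=37: 3 rows → F takes values {T15, T50, T49} — violation
The only C value with inconsistent F is C=37.

37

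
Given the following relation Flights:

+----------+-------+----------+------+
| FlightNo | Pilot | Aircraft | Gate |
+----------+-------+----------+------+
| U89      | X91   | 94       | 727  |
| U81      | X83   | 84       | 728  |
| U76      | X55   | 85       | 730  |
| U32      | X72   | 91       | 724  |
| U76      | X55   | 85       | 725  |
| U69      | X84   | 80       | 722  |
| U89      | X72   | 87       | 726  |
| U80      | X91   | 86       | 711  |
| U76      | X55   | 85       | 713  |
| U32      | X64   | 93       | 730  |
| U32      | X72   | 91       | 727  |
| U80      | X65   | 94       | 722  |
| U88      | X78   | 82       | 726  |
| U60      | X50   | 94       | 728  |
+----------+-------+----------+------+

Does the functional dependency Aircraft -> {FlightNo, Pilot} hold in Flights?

No

Aircraft=94: 3 rows → {FlightNo,Pilot} takes values {(U89, X91), (U80, X65), (U60, X50)} — violation
Aircraft=84: 1 row → {FlightNo,Pilot} = (U81, X83) ✓
Aircraft=85: 3 rows → {FlightNo,Pilot} = (U76, X55), (U76, X55), (U76, X55) ✓
Aircraft=91: 2 rows → {FlightNo,Pilot} = (U32, X72), (U32, X72) ✓
Aircraft=80: 1 row → {FlightNo,Pilot} = (U69, X84) ✓
Aircraft=87: 1 row → {FlightNo,Pilot} = (U89, X72) ✓
Aircraft=86: 1 row → {FlightNo,Pilot} = (U80, X91) ✓
Aircraft=93: 1 row → {FlightNo,Pilot} = (U32, X64) ✓
Aircraft=82: 1 row → {FlightNo,Pilot} = (U88, X78) ✓
Two rows agree on Aircraft but differ on {FlightNo, Pilot}, so Aircraft -> {FlightNo, Pilot} does not hold.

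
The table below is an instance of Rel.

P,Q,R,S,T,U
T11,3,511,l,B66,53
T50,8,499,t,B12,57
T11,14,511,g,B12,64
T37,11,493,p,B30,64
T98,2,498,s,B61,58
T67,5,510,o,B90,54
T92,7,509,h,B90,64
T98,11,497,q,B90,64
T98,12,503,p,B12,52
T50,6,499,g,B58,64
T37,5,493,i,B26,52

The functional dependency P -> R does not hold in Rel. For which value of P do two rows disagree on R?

P=T11: 2 rows → R = 511, 511 ✓
P=T50: 2 rows → R = 499, 499 ✓
P=T37: 2 rows → R = 493, 493 ✓
P=T98: 3 rows → R takes values {498, 497, 503} — violation
P=T67: 1 row → R = 510 ✓
P=T92: 1 row → R = 509 ✓
The only P value with inconsistent R is P=T98.

T98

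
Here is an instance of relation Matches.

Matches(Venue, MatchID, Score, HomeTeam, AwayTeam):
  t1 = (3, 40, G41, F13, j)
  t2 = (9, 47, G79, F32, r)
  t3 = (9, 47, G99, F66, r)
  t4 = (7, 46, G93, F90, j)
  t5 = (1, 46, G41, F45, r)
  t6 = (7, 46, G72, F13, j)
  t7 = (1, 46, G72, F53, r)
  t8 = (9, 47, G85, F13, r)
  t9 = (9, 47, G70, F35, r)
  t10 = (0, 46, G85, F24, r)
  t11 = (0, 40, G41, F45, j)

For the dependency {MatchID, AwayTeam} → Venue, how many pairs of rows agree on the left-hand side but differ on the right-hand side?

(MatchID=40, AwayTeam=j): violating pairs (1,11) — 1 pair.
(MatchID=47, AwayTeam=r): all 4 rows agree on Venue — 0 pairs.
(MatchID=46, AwayTeam=j): all 2 rows agree on Venue — 0 pairs.
(MatchID=46, AwayTeam=r): violating pairs (5,10), (7,10) — 2 pairs.

3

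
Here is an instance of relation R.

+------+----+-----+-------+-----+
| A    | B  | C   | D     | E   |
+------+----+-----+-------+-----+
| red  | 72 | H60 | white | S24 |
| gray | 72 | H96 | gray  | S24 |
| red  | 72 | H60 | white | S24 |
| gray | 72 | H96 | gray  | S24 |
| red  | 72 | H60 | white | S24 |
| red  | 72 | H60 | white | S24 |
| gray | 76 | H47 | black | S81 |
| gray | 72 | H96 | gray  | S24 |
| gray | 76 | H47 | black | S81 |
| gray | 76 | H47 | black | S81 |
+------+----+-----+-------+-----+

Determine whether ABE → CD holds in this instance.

Yes

(A=red, B=72, E=S24): 4 rows → {C,D} = (H60, white), (H60, white), (H60, white), (H60, white) ✓
(A=gray, B=72, E=S24): 3 rows → {C,D} = (H96, gray), (H96, gray), (H96, gray) ✓
(A=gray, B=76, E=S81): 3 rows → {C,D} = (H47, black), (H47, black), (H47, black) ✓
Every ABE value is associated with a single CD value, so ABE → CD holds.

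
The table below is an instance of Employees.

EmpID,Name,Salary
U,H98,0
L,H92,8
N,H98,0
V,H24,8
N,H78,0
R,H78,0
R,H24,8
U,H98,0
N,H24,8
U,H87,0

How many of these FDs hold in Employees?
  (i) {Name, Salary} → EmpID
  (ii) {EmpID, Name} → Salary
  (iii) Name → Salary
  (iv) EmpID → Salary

(i) {Name, Salary} → EmpID: (Name=H98, Salary=0): 3 rows → EmpID takes values {U, N} — violation; (Name=H24, Salary=8): 3 rows → EmpID takes values {V, R, N} — violation; (Name=H78, Salary=0): 2 rows → EmpID takes values {N, R} — violation — fails.
(ii) {EmpID, Name} → Salary: every LHS value maps to a single RHS value — holds.
(iii) Name → Salary: every LHS value maps to a single RHS value — holds.
(iv) EmpID → Salary: EmpID=N: 3 rows → Salary takes values {0, 8} — violation; EmpID=R: 2 rows → Salary takes values {0, 8} — violation — fails.
2 of the 4 dependencies hold.

2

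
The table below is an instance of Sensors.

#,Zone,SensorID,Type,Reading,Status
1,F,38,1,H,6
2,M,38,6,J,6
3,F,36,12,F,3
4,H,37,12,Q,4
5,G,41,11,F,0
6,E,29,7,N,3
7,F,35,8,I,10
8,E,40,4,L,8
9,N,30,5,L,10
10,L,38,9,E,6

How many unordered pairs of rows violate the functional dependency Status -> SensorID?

Status=6: all 3 rows agree on SensorID — 0 pairs.
Status=3: violating pairs (3,6) — 1 pair.
Status=10: violating pairs (7,9) — 1 pair.

2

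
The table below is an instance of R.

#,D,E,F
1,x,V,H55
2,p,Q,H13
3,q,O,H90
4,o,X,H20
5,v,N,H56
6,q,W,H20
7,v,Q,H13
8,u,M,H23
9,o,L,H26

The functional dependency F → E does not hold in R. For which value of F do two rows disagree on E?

H20

F=H55: row 1 → E = V ✓
F=H13: rows 2, 7 → E = Q, Q ✓
F=H90: row 3 → E = O ✓
F=H20: rows 4, 6 → E takes values {X, W} — violation
F=H56: row 5 → E = N ✓
F=H23: row 8 → E = M ✓
F=H26: row 9 → E = L ✓
The only F value with inconsistent E is F=H20.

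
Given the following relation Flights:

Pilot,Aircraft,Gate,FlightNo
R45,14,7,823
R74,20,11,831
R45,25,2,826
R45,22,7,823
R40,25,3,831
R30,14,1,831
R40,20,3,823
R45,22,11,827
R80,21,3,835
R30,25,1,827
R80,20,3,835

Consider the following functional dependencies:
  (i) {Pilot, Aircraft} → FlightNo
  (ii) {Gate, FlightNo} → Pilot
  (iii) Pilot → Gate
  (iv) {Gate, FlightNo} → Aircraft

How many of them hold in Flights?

(i) {Pilot, Aircraft} → FlightNo: (Pilot=R45, Aircraft=22): 2 rows → FlightNo takes values {823, 827} — violation — fails.
(ii) {Gate, FlightNo} → Pilot: every LHS value maps to a single RHS value — holds.
(iii) Pilot → Gate: Pilot=R45: 4 rows → Gate takes values {7, 2, 11} — violation — fails.
(iv) {Gate, FlightNo} → Aircraft: (Gate=7, FlightNo=823): 2 rows → Aircraft takes values {14, 22} — violation; (Gate=3, FlightNo=835): 2 rows → Aircraft takes values {21, 20} — violation — fails.
1 of the 4 dependencies holds.

1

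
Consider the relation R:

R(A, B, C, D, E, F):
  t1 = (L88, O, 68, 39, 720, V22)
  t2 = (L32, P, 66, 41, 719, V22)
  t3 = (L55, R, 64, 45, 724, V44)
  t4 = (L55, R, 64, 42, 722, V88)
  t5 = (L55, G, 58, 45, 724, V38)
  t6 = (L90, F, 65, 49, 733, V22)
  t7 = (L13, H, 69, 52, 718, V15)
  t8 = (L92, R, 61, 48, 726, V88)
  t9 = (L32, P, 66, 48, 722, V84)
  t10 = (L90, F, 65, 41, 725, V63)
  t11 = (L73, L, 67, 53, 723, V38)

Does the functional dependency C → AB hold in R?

C=68: row 1 → {A,B} = (L88, O) ✓
C=66: rows 2, 9 → {A,B} = (L32, P), (L32, P) ✓
C=64: rows 3, 4 → {A,B} = (L55, R), (L55, R) ✓
C=58: row 5 → {A,B} = (L55, G) ✓
C=65: rows 6, 10 → {A,B} = (L90, F), (L90, F) ✓
C=69: row 7 → {A,B} = (L13, H) ✓
C=61: row 8 → {A,B} = (L92, R) ✓
C=67: row 11 → {A,B} = (L73, L) ✓
Every C value is associated with a single AB value, so C → AB holds.

Yes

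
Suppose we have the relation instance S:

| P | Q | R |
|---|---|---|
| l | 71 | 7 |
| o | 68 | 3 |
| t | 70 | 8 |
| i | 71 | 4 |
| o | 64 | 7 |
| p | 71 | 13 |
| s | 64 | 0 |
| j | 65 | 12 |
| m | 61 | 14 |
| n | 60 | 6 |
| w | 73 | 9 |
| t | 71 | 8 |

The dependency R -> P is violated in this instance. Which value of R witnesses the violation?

R=7: 2 rows → P takes values {l, o} — violation
R=3: 1 row → P = o ✓
R=8: 2 rows → P = t, t ✓
R=4: 1 row → P = i ✓
R=13: 1 row → P = p ✓
R=0: 1 row → P = s ✓
R=12: 1 row → P = j ✓
R=14: 1 row → P = m ✓
R=6: 1 row → P = n ✓
R=9: 1 row → P = w ✓
The only R value with inconsistent P is R=7.

7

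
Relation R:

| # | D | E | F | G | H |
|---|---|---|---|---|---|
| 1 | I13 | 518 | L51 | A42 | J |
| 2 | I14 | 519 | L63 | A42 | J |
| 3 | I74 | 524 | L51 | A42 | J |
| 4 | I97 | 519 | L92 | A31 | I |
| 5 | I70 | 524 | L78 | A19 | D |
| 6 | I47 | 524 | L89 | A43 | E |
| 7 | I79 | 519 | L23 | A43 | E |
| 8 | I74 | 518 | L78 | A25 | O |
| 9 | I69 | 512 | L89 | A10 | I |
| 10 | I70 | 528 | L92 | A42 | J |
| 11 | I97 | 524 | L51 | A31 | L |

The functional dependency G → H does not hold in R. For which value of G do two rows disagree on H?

A31

G=A42: rows 1, 2, 3, 10 → H = J, J, J, J ✓
G=A31: rows 4, 11 → H takes values {I, L} — violation
G=A19: row 5 → H = D ✓
G=A43: rows 6, 7 → H = E, E ✓
G=A25: row 8 → H = O ✓
G=A10: row 9 → H = I ✓
The only G value with inconsistent H is G=A31.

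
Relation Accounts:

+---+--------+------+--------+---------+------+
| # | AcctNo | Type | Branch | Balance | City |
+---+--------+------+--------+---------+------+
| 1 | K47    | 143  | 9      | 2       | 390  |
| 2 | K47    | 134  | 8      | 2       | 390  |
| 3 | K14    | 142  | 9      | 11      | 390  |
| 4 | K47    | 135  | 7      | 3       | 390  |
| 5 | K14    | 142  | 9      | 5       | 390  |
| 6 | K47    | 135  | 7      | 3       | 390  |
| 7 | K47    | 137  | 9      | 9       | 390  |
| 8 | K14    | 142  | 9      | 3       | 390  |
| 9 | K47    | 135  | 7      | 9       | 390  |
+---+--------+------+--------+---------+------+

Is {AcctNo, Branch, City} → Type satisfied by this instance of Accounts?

(AcctNo=K47, Branch=9, City=390): rows 1, 7 → Type takes values {143, 137} — violation
(AcctNo=K47, Branch=8, City=390): row 2 → Type = 134 ✓
(AcctNo=K14, Branch=9, City=390): rows 3, 5, 8 → Type = 142, 142, 142 ✓
(AcctNo=K47, Branch=7, City=390): rows 4, 6, 9 → Type = 135, 135, 135 ✓
Two rows agree on {AcctNo, Branch, City} but differ on Type, so {AcctNo, Branch, City} → Type does not hold.

No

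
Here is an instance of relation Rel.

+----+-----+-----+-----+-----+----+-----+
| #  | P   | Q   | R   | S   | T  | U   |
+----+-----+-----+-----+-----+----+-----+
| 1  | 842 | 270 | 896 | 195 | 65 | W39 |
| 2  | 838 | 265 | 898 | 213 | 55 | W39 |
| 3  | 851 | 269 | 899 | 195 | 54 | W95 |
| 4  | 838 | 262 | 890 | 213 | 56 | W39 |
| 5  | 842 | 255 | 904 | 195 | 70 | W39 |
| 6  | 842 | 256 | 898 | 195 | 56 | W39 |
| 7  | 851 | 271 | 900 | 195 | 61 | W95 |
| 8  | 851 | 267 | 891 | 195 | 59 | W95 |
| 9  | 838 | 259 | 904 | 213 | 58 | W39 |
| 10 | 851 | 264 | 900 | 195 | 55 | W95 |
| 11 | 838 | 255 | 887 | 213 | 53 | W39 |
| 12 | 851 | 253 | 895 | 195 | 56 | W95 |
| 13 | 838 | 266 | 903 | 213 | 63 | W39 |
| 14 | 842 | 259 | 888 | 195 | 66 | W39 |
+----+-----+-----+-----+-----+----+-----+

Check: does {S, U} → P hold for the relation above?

(S=195, U=W39): rows 1, 5, 6, 14 → P = 842, 842, 842, 842 ✓
(S=213, U=W39): rows 2, 4, 9, 11, 13 → P = 838, 838, 838, 838, 838 ✓
(S=195, U=W95): rows 3, 7, 8, 10, 12 → P = 851, 851, 851, 851, 851 ✓
Every {S, U} value is associated with a single P value, so {S, U} → P holds.

Yes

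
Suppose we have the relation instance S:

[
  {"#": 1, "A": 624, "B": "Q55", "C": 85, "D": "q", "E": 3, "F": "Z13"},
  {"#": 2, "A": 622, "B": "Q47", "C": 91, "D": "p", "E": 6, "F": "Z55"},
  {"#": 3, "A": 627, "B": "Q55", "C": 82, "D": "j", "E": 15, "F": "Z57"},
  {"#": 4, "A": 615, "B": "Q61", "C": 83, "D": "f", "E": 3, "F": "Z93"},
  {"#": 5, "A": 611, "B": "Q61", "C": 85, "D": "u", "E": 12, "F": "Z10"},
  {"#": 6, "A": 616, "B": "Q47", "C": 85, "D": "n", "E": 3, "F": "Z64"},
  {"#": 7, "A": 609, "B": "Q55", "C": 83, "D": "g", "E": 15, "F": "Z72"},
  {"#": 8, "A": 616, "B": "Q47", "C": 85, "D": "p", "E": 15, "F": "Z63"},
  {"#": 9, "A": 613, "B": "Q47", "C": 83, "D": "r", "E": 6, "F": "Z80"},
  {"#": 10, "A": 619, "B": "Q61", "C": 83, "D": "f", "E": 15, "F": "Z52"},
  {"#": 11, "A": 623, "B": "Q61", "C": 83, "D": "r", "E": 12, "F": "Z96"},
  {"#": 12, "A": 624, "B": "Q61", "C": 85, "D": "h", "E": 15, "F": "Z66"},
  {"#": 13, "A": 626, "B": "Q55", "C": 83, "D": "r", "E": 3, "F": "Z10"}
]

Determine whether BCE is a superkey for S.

Yes

All 13 rows have distinct BCE values, so BCE → (all attributes) holds and BCE is a superkey.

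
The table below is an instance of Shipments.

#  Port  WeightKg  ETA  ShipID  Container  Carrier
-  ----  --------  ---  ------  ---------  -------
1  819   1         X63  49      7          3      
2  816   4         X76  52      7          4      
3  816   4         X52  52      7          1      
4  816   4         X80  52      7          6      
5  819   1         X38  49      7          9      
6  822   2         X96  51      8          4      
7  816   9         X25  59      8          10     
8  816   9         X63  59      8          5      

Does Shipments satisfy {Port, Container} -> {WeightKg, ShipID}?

Yes

(Port=819, Container=7): rows 1, 5 → {WeightKg,ShipID} = (1, 49), (1, 49) ✓
(Port=816, Container=7): rows 2, 3, 4 → {WeightKg,ShipID} = (4, 52), (4, 52), (4, 52) ✓
(Port=822, Container=8): row 6 → {WeightKg,ShipID} = (2, 51) ✓
(Port=816, Container=8): rows 7, 8 → {WeightKg,ShipID} = (9, 59), (9, 59) ✓
Every {Port, Container} value is associated with a single {WeightKg, ShipID} value, so {Port, Container} -> {WeightKg, ShipID} holds.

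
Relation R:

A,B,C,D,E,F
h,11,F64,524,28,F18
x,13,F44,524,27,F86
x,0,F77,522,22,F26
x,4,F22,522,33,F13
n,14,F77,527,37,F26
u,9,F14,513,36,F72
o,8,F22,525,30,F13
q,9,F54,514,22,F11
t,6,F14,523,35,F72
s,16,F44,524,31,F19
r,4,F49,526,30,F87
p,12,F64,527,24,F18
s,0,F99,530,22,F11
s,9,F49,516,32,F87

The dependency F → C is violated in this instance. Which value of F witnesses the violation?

F=F18: 2 rows → C = F64, F64 ✓
F=F86: 1 row → C = F44 ✓
F=F26: 2 rows → C = F77, F77 ✓
F=F13: 2 rows → C = F22, F22 ✓
F=F72: 2 rows → C = F14, F14 ✓
F=F11: 2 rows → C takes values {F54, F99} — violation
F=F19: 1 row → C = F44 ✓
F=F87: 2 rows → C = F49, F49 ✓
The only F value with inconsistent C is F=F11.

F11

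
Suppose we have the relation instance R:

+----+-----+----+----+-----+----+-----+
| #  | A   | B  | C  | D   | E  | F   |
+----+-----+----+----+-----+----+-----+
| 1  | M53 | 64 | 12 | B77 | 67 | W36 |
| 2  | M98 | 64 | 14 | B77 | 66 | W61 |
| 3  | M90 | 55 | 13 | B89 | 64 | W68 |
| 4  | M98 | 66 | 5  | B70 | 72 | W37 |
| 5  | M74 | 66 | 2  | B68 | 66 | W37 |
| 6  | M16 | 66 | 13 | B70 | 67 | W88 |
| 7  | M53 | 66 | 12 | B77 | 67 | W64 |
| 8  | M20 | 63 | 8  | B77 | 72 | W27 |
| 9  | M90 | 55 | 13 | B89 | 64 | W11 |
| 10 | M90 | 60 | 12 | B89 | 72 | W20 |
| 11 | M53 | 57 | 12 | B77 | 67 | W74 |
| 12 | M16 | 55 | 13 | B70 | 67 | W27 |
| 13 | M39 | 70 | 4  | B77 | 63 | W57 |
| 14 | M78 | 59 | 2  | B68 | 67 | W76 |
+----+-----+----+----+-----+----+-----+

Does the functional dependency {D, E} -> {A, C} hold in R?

Yes

(D=B77, E=67): rows 1, 7, 11 → {A,C} = (M53, 12), (M53, 12), (M53, 12) ✓
(D=B77, E=66): row 2 → {A,C} = (M98, 14) ✓
(D=B89, E=64): rows 3, 9 → {A,C} = (M90, 13), (M90, 13) ✓
(D=B70, E=72): row 4 → {A,C} = (M98, 5) ✓
(D=B68, E=66): row 5 → {A,C} = (M74, 2) ✓
(D=B70, E=67): rows 6, 12 → {A,C} = (M16, 13), (M16, 13) ✓
(D=B77, E=72): row 8 → {A,C} = (M20, 8) ✓
(D=B89, E=72): row 10 → {A,C} = (M90, 12) ✓
(D=B77, E=63): row 13 → {A,C} = (M39, 4) ✓
(D=B68, E=67): row 14 → {A,C} = (M78, 2) ✓
Every {D, E} value is associated with a single {A, C} value, so {D, E} -> {A, C} holds.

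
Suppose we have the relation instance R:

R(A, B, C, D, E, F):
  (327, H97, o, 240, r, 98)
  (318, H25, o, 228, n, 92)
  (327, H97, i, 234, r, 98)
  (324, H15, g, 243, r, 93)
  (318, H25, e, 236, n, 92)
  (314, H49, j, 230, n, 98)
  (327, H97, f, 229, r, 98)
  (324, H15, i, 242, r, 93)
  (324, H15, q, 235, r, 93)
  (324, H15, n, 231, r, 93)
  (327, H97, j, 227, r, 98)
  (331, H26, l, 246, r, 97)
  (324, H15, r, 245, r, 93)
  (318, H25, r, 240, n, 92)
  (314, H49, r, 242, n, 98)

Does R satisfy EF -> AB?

(E=r, F=98): 4 rows → {A,B} = (327, H97), (327, H97), (327, H97), (327, H97) ✓
(E=n, F=92): 3 rows → {A,B} = (318, H25), (318, H25), (318, H25) ✓
(E=r, F=93): 5 rows → {A,B} = (324, H15), (324, H15), (324, H15), (324, H15), (324, H15) ✓
(E=n, F=98): 2 rows → {A,B} = (314, H49), (314, H49) ✓
(E=r, F=97): 1 row → {A,B} = (331, H26) ✓
Every EF value is associated with a single AB value, so EF -> AB holds.

Yes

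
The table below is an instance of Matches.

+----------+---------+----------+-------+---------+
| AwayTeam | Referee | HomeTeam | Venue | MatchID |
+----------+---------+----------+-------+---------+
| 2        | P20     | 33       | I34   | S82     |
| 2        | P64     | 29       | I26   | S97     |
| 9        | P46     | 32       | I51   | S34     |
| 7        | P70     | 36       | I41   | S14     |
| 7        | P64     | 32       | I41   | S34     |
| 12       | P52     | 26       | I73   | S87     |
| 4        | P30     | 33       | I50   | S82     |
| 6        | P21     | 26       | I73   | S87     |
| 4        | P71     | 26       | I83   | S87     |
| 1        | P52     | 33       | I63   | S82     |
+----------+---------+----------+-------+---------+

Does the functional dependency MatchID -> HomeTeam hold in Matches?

Yes

MatchID=S82: 3 rows → HomeTeam = 33, 33, 33 ✓
MatchID=S97: 1 row → HomeTeam = 29 ✓
MatchID=S34: 2 rows → HomeTeam = 32, 32 ✓
MatchID=S14: 1 row → HomeTeam = 36 ✓
MatchID=S87: 3 rows → HomeTeam = 26, 26, 26 ✓
Every MatchID value is associated with a single HomeTeam value, so MatchID -> HomeTeam holds.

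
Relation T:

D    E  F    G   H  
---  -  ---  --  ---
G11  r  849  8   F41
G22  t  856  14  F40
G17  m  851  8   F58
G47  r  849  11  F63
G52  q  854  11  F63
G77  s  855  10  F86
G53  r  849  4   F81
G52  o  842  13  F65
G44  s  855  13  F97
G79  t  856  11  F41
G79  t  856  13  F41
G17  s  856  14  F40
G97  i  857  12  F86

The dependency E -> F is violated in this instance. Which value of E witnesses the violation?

s

E=r: 3 rows → F = 849, 849, 849 ✓
E=t: 3 rows → F = 856, 856, 856 ✓
E=m: 1 row → F = 851 ✓
E=q: 1 row → F = 854 ✓
E=s: 3 rows → F takes values {855, 856} — violation
E=o: 1 row → F = 842 ✓
E=i: 1 row → F = 857 ✓
The only E value with inconsistent F is E=s.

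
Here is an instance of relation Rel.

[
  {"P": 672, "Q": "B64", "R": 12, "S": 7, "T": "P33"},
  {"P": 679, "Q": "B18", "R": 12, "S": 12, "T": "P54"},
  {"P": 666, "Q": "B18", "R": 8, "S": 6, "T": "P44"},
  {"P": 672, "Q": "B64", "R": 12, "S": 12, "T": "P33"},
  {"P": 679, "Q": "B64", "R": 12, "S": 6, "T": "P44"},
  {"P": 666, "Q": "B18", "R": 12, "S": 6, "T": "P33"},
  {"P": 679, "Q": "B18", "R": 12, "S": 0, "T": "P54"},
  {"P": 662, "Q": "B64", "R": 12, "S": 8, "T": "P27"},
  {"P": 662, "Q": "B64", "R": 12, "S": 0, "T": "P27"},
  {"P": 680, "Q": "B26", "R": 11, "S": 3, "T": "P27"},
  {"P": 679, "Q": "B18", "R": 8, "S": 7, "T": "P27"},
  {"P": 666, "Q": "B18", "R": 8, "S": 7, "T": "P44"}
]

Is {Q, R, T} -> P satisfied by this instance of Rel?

Yes

(Q=B64, R=12, T=P33): 2 rows → P = 672, 672 ✓
(Q=B18, R=12, T=P54): 2 rows → P = 679, 679 ✓
(Q=B18, R=8, T=P44): 2 rows → P = 666, 666 ✓
(Q=B64, R=12, T=P44): 1 row → P = 679 ✓
(Q=B18, R=12, T=P33): 1 row → P = 666 ✓
(Q=B64, R=12, T=P27): 2 rows → P = 662, 662 ✓
(Q=B26, R=11, T=P27): 1 row → P = 680 ✓
(Q=B18, R=8, T=P27): 1 row → P = 679 ✓
Every {Q, R, T} value is associated with a single P value, so {Q, R, T} -> P holds.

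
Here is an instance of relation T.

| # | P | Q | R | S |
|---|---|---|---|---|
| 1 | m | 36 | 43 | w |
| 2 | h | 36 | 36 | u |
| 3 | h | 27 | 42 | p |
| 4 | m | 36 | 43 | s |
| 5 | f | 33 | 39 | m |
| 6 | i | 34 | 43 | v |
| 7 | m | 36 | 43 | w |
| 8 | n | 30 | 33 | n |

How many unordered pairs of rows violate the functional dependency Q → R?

Q=36: violating pairs (1,2), (2,4), (2,7) — 3 pairs.

3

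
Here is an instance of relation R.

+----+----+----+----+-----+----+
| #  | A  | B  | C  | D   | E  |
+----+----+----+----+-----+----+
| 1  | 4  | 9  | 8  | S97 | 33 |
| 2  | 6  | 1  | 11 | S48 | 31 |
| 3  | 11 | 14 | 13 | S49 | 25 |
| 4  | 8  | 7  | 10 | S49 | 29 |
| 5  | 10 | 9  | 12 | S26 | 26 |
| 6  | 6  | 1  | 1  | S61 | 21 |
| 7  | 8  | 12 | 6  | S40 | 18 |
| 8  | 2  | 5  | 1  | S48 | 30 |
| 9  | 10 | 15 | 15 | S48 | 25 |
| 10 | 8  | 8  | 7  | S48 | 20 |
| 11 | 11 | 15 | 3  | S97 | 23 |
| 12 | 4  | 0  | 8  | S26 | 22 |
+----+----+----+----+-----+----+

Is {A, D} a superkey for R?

Yes

All 12 rows have distinct {A, D} values, so {A, D} → (all attributes) holds and {A, D} is a superkey.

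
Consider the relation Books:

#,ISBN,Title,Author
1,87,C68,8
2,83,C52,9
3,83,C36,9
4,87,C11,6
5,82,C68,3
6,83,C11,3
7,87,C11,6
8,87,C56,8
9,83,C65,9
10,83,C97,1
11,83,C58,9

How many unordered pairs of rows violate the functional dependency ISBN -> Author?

ISBN=87: violating pairs (1,4), (1,7), (4,8), (7,8) — 4 pairs.
ISBN=83: violating pairs (2,6), (2,10), (3,6), (3,10), (6,9), (6,10), (6,11), (9,10), (10,11) — 9 pairs.

13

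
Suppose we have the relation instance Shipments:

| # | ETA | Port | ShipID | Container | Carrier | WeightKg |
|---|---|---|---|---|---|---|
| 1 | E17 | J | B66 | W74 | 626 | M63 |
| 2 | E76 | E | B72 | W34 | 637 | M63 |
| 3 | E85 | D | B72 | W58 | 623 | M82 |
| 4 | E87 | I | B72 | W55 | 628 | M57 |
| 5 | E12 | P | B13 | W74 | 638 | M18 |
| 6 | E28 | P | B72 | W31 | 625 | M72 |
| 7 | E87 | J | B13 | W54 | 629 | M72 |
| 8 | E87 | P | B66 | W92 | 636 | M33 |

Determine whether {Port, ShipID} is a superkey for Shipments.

Yes

All 8 rows have distinct {Port, ShipID} values, so {Port, ShipID} → (all attributes) holds and {Port, ShipID} is a superkey.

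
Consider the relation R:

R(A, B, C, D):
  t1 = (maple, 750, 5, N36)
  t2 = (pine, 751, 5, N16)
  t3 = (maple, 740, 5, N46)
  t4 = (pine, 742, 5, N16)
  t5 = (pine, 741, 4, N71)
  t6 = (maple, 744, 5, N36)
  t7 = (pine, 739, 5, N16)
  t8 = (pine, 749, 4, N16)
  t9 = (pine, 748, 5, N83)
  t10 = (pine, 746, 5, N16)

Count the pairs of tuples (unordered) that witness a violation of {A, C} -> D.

(A=maple, C=5): violating pairs (1,3), (3,6) — 2 pairs.
(A=pine, C=5): violating pairs (2,9), (4,9), (7,9), (9,10) — 4 pairs.
(A=pine, C=4): violating pairs (5,8) — 1 pair.

7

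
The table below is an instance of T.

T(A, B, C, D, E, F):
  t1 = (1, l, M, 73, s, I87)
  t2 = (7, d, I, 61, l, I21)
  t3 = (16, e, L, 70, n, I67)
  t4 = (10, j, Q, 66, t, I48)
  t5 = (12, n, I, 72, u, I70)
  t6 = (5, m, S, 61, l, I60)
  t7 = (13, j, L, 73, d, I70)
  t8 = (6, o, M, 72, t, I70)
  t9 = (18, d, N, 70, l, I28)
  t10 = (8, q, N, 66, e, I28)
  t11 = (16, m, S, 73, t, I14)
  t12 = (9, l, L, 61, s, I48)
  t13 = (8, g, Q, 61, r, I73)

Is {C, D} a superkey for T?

All 13 rows have distinct {C, D} values, so {C, D} → (all attributes) holds and {C, D} is a superkey.

Yes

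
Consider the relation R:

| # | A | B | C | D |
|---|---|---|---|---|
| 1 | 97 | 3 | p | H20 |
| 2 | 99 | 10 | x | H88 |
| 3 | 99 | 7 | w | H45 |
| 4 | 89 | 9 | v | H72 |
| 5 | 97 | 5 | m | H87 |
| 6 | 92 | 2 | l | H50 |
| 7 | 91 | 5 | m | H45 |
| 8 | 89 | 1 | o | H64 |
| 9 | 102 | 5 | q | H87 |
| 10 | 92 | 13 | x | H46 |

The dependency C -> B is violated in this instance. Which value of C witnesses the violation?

x

C=p: row 1 → B = 3 ✓
C=x: rows 2, 10 → B takes values {10, 13} — violation
C=w: row 3 → B = 7 ✓
C=v: row 4 → B = 9 ✓
C=m: rows 5, 7 → B = 5, 5 ✓
C=l: row 6 → B = 2 ✓
C=o: row 8 → B = 1 ✓
C=q: row 9 → B = 5 ✓
The only C value with inconsistent B is C=x.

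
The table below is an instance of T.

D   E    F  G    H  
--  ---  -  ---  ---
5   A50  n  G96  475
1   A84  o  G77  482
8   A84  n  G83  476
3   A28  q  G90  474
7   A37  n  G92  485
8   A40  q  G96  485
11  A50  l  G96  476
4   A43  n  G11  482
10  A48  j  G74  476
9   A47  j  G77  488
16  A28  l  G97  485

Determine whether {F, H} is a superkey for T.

All 11 rows have distinct {F, H} values, so {F, H} → (all attributes) holds and {F, H} is a superkey.

Yes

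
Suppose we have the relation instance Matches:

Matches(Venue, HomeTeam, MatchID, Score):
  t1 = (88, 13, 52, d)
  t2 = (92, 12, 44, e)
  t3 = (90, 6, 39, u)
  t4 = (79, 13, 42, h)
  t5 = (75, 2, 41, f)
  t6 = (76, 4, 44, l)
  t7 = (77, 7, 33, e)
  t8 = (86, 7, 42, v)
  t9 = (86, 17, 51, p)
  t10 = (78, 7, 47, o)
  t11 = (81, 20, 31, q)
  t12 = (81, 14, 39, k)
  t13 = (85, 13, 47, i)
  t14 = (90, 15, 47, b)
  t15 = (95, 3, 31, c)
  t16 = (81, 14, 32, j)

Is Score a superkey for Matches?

No

Rows 2 and 7 have the same Score value Score=e but are distinct tuples, so Score does not determine every attribute — not a superkey.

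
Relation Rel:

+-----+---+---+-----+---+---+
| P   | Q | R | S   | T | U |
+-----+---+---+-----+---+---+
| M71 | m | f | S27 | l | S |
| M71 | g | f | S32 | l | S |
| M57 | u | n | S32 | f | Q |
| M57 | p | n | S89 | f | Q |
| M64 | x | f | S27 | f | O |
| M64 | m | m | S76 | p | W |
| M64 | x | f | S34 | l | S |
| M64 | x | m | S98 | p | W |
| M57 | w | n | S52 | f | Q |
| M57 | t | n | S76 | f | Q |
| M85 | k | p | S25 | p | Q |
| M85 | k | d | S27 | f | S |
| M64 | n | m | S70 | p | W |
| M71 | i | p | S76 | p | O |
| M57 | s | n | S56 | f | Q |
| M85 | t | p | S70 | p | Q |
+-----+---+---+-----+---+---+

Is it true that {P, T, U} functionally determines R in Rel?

Yes

(P=M71, T=l, U=S): 2 rows → R = f, f ✓
(P=M57, T=f, U=Q): 5 rows → R = n, n, n, n, n ✓
(P=M64, T=f, U=O): 1 row → R = f ✓
(P=M64, T=p, U=W): 3 rows → R = m, m, m ✓
(P=M64, T=l, U=S): 1 row → R = f ✓
(P=M85, T=p, U=Q): 2 rows → R = p, p ✓
(P=M85, T=f, U=S): 1 row → R = d ✓
(P=M71, T=p, U=O): 1 row → R = p ✓
Every {P, T, U} value is associated with a single R value, so {P, T, U} → R holds.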